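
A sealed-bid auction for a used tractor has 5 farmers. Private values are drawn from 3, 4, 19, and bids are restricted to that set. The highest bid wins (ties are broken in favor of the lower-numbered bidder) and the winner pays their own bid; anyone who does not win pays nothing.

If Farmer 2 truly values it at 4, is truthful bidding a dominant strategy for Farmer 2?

Yes

Check each profile of the others' bids and compare truth against every alternative bid.
Others bid (3, 3, 3, 3): truth gives 0, best alternative gives 0.
Others bid (3, 3, 3, 4): truth gives 0, best alternative gives 0.
Others bid (3, 3, 3, 19): truth gives 0, best alternative gives 0.
Others bid (3, 3, 4, 3): truth gives 0, best alternative gives 0.
Others bid (3, 3, 4, 4): truth gives 0, best alternative gives 0.
Others bid (3, 3, 4, 19): truth gives 0, best alternative gives 0.
(Remaining 75 profiles checked similarly; truth is weakly best in each.)
In every case the truthful bid is at least as good as any alternative, so it is a dominant strategy.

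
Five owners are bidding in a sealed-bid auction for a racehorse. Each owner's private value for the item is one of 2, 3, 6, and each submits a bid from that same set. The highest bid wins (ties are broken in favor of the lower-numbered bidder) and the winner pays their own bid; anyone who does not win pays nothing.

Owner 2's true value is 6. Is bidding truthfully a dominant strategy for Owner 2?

No

Consider the case where Owner 1 bids 2, Owner 3 bids 2, Owner 4 bids 2 and Owner 5 bids 2.
Truthful bid 6: wins, pays 6, utility 6 - 6 = 0.
Bid 3 instead: wins, pays 3, utility 6 - 3 = 3.
Since 3 > 0, bidding 3 is strictly better here, so truthful bidding is not dominant.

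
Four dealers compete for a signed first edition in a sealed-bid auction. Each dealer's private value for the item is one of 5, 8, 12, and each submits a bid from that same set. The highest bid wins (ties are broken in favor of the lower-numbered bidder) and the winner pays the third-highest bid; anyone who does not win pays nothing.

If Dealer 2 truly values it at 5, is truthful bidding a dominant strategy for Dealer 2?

Check each profile of the others' bids and compare truth against every alternative bid.
Others bid (5, 8, 8): truth gives 0, best alternative gives -3.
Others bid (5, 5, 5): truth gives 0, best alternative gives 0.
Others bid (5, 5, 8): truth gives 0, best alternative gives 0.
Others bid (5, 5, 12): truth gives 0, best alternative gives 0.
Others bid (5, 8, 5): truth gives 0, best alternative gives 0.
Others bid (5, 8, 12): truth gives 0, best alternative gives 0.
(Remaining 21 profiles checked similarly; truth is weakly best in each.)
In every case the truthful bid is at least as good as any alternative, so it is a dominant strategy.

Yes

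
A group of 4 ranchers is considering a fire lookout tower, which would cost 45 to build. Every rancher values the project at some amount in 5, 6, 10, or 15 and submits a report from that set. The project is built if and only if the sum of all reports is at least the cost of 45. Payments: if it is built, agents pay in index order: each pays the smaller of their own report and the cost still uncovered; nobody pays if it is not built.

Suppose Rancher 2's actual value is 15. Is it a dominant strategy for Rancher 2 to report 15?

Consider the case where Rancher 1 reports 5, Rancher 3 reports 15 and Rancher 4 reports 15.
Truthful report 15: project built, pays 15, utility 15 - 15 = 0.
Report 10 instead: project built, pays 10, utility 15 - 10 = 5.
Since 5 > 0, reporting 10 is strictly better here, so truthful reporting is not dominant.

No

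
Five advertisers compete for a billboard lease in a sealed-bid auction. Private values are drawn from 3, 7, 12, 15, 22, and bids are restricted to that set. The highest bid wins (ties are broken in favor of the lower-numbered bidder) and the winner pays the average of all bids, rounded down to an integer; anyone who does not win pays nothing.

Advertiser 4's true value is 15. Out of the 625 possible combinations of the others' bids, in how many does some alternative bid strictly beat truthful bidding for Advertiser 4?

193

Others bid (3, 3, 3, 3): truth gives 10; bid 7 gives 12 > 10. Violating.
Others bid (3, 3, 3, 7): truth gives 9; bid 7 gives 11 > 9. Violating.
Others bid (3, 3, 3, 12): truth gives 8; bid 12 gives 9 > 8. Violating.
Others bid (3, 3, 3, 22): truth gives 0; bid 22 gives 5 > 0. Violating.
Others bid (3, 3, 3, 15): truth gives 8; no alternative beats it.
Others bid (3, 3, 7, 15): truth gives 7; no alternative beats it.
(Checking all 625 profiles: 193 have a profitable deviation, 432 do not.)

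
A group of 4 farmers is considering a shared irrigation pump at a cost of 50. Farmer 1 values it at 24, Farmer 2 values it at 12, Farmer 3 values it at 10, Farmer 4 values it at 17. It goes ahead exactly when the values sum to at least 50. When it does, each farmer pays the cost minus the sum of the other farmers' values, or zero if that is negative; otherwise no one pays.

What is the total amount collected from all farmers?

Total value 63 ≥ cost 50, so it is built.
Farmer 1: others sum to 39; max(0, 50 - 39) = 11.
Farmer 2: others sum to 51; max(0, 50 - 51) = 0.
Farmer 3: others sum to 53; max(0, 50 - 53) = 0.
Farmer 4: others sum to 46; max(0, 50 - 46) = 4.
Total collected = 11 + 0 + 0 + 4 = 15.

15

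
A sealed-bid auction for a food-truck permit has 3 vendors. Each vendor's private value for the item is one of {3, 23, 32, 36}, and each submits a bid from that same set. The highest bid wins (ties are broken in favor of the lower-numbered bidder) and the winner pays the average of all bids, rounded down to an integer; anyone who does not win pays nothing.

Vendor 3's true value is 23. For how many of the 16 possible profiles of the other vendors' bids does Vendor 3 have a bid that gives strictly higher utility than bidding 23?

Others bid (3, 23): truth gives 0; bid 32 gives 4 > 0. Violating.
Others bid (23, 3): truth gives 0; bid 32 gives 4 > 0. Violating.
Others bid (3, 3): truth gives 14; no alternative beats it.
Others bid (3, 32): truth gives 0; no alternative beats it.
(Checking all 16 profiles: 2 have a profitable deviation, 14 do not.)

2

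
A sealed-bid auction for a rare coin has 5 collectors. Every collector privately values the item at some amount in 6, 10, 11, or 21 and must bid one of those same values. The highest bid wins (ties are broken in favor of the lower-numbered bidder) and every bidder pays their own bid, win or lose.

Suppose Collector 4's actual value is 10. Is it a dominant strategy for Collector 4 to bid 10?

No

Consider the case where Collector 1 bids 6, Collector 2 bids 6, Collector 3 bids 6 and Collector 5 bids 11.
Truthful bid 10: loses but pays 10, utility -10.
Bid 6 instead: loses but pays 6, utility -6.
Since -6 > -10, bidding 6 is strictly better here, so truthful bidding is not dominant.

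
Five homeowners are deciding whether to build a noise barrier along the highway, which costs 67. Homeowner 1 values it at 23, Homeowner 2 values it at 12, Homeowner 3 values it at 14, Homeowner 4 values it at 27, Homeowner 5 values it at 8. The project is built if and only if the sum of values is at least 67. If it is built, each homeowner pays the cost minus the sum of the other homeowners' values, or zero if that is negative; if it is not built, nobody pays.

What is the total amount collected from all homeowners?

Total value 84 ≥ cost 67, so it is built.
Homeowner 1: others sum to 61; max(0, 67 - 61) = 6.
Homeowner 2: others sum to 72; max(0, 67 - 72) = 0.
Homeowner 3: others sum to 70; max(0, 67 - 70) = 0.
Homeowner 4: others sum to 57; max(0, 67 - 57) = 10.
Homeowner 5: others sum to 76; max(0, 67 - 76) = 0.
Total collected = 6 + 0 + 0 + 10 + 0 = 16.

16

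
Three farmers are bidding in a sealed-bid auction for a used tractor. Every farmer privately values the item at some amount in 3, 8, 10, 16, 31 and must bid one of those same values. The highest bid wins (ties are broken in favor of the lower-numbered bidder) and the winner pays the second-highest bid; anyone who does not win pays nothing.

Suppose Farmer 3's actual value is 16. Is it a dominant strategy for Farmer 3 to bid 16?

Yes

Check each profile of the others' bids and compare truth against every alternative bid.
Others bid (3, 3): truth gives 13, best alternative gives 13.
Others bid (3, 8): truth gives 8, best alternative gives 8.
Others bid (8, 3): truth gives 8, best alternative gives 8.
Others bid (8, 8): truth gives 8, best alternative gives 8.
Others bid (3, 10): truth gives 6, best alternative gives 6.
Others bid (8, 10): truth gives 6, best alternative gives 6.
(Remaining 19 profiles checked similarly; truth is weakly best in each.)
In every case the truthful bid is at least as good as any alternative, so it is a dominant strategy.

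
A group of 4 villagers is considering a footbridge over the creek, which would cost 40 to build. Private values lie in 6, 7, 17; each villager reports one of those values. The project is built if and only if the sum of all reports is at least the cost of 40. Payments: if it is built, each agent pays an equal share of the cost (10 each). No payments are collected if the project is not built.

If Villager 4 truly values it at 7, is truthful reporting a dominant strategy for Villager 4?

Yes

Check each profile of the others' reports and compare truth against every alternative report.
Others report (6, 17, 17): truth gives -3, best alternative gives -3.
Others report (7, 17, 17): truth gives -3, best alternative gives -3.
Others report (17, 6, 17): truth gives -3, best alternative gives -3.
Others report (17, 7, 17): truth gives -3, best alternative gives -3.
Others report (17, 17, 6): truth gives -3, best alternative gives -3.
Others report (17, 17, 7): truth gives -3, best alternative gives -3.
(Remaining 21 profiles checked similarly; truth is weakly best in each.)
In every case the truthful report is at least as good as any alternative, so it is a dominant strategy.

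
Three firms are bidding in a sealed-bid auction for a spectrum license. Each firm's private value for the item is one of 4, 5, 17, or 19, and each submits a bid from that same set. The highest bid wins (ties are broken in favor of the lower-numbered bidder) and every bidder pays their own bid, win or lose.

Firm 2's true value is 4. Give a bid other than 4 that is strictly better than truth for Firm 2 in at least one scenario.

Suppose Firm 1 bids 4 and Firm 3 bids 4.
Bid 4: loses but pays 4, utility -4.
Bid 5: wins, pays 5, utility 4 - 5 = -1.
So bidding 5 beats truth here (-1 > -4).

5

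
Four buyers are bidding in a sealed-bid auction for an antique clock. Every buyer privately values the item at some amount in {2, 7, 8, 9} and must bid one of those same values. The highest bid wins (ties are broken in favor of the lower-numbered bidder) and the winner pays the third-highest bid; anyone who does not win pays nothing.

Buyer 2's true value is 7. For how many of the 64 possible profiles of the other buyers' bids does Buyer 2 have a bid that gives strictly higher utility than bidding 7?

Others bid (2, 2, 8): truth gives 0; bid 8 gives 5 > 0. Violating.
Others bid (2, 2, 9): truth gives 0; bid 9 gives 5 > 0. Violating.
Others bid (2, 8, 2): truth gives 0; bid 8 gives 5 > 0. Violating.
Others bid (2, 9, 2): truth gives 0; bid 9 gives 5 > 0. Violating.
Others bid (2, 2, 2): truth gives 5; no alternative beats it.
Others bid (2, 2, 7): truth gives 5; no alternative beats it.
(Checking all 64 profiles: 6 have a profitable deviation, 58 do not.)

6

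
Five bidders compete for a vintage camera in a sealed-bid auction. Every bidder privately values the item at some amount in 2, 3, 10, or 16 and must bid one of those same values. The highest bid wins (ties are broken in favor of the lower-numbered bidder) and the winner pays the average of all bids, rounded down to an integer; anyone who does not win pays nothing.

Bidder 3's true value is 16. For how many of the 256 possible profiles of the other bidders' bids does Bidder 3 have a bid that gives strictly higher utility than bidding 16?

36

Others bid (2, 2, 2, 2): truth gives 12; bid 3 gives 14 > 12. Violating.
Others bid (2, 2, 2, 3): truth gives 11; bid 3 gives 14 > 11. Violating.
Others bid (2, 2, 2, 10): truth gives 10; bid 10 gives 11 > 10. Violating.
Others bid (2, 2, 3, 2): truth gives 11; bid 3 gives 14 > 11. Violating.
Others bid (2, 2, 2, 16): truth gives 9; no alternative beats it.
Others bid (2, 2, 3, 16): truth gives 9; no alternative beats it.
(Checking all 256 profiles: 36 have a profitable deviation, 220 do not.)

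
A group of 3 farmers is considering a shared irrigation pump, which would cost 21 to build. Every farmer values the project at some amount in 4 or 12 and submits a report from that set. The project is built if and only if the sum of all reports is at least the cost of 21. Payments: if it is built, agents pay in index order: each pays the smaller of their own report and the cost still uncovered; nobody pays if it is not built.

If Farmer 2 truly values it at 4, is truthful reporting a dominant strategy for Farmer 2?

Yes

Check each profile of the others' reports and compare truth against every alternative report.
Others report (4, 12): truth gives 0, best alternative gives -8.
Others report (12, 4): truth gives 0, best alternative gives -5.
Others report (12, 12): truth gives 0, best alternative gives -5.
Others report (4, 4): truth gives 0, best alternative gives 0.
In every case the truthful report is at least as good as any alternative, so it is a dominant strategy.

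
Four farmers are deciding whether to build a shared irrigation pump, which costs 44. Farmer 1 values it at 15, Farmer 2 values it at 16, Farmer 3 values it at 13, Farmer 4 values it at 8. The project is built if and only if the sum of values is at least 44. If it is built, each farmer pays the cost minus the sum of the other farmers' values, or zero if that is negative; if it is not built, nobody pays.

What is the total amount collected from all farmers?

20

Total value 52 ≥ cost 44, so it is built.
Farmer 1: others sum to 37; max(0, 44 - 37) = 7.
Farmer 2: others sum to 36; max(0, 44 - 36) = 8.
Farmer 3: others sum to 39; max(0, 44 - 39) = 5.
Farmer 4: others sum to 44; max(0, 44 - 44) = 0.
Total collected = 7 + 8 + 5 + 0 = 20.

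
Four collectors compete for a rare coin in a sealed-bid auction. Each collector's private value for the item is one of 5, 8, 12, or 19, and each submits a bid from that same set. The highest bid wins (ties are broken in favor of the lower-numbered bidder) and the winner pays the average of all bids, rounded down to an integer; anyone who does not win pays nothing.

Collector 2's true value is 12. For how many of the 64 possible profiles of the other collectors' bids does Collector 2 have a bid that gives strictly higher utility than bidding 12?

8

Others bid (5, 5, 5): truth gives 6; bid 8 gives 7 > 6. Violating.
Others bid (5, 5, 8): truth gives 5; bid 8 gives 6 > 5. Violating.
Others bid (5, 8, 5): truth gives 5; bid 8 gives 6 > 5. Violating.
Others bid (5, 8, 8): truth gives 4; bid 8 gives 5 > 4. Violating.
Others bid (5, 5, 12): truth gives 4; no alternative beats it.
Others bid (5, 5, 19): truth gives 0; no alternative beats it.
(Checking all 64 profiles: 8 have a profitable deviation, 56 do not.)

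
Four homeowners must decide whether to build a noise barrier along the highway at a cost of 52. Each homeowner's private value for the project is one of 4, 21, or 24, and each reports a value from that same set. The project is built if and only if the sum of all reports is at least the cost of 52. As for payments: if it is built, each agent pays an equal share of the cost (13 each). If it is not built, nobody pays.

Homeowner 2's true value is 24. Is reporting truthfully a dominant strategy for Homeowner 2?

Yes

Check each profile of the others' reports and compare truth against every alternative report.
Others report (4, 4, 21): truth gives 11, best alternative gives 0.
Others report (4, 21, 4): truth gives 11, best alternative gives 0.
Others report (21, 4, 4): truth gives 11, best alternative gives 0.
Others report (4, 4, 24): truth gives 11, best alternative gives 11.
Others report (4, 21, 21): truth gives 11, best alternative gives 11.
Others report (4, 21, 24): truth gives 11, best alternative gives 11.
(Remaining 21 profiles checked similarly; truth is weakly best in each.)
In every case the truthful report is at least as good as any alternative, so it is a dominant strategy.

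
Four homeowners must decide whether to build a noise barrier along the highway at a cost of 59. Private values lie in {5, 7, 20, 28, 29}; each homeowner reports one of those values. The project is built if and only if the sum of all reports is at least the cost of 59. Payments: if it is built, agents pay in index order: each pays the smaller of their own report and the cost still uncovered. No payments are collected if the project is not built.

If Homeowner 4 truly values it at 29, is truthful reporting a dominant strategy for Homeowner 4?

Check each profile of the others' reports and compare truth against every alternative report.
Others report (5, 28, 28): truth gives 29, best alternative gives 29.
Others report (5, 28, 29): truth gives 29, best alternative gives 29.
Others report (5, 29, 28): truth gives 29, best alternative gives 29.
Others report (5, 29, 29): truth gives 29, best alternative gives 29.
Others report (7, 28, 28): truth gives 29, best alternative gives 29.
Others report (7, 28, 29): truth gives 29, best alternative gives 29.
(Remaining 119 profiles checked similarly; truth is weakly best in each.)
In every case the truthful report is at least as good as any alternative, so it is a dominant strategy.

Yes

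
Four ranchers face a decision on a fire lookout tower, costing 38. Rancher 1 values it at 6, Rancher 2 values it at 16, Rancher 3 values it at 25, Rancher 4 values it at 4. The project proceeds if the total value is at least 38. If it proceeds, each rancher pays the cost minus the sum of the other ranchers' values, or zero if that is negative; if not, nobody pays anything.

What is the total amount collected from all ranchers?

15

Total value 51 ≥ cost 38, so it is built.
Rancher 1: others sum to 45; max(0, 38 - 45) = 0.
Rancher 2: others sum to 35; max(0, 38 - 35) = 3.
Rancher 3: others sum to 26; max(0, 38 - 26) = 12.
Rancher 4: others sum to 47; max(0, 38 - 47) = 0.
Total collected = 0 + 3 + 12 + 0 = 15.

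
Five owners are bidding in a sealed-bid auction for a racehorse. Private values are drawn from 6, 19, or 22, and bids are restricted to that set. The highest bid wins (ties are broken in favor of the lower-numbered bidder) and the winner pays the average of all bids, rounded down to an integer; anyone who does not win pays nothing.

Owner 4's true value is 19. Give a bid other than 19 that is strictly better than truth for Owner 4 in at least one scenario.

Suppose Owner 1 bids 6, Owner 2 bids 6, Owner 3 bids 6 and Owner 5 bids 22.
Bid 19: loses, pays 0, utility 0.
Bid 22: wins, pays 12, utility 19 - 12 = 7.
So bidding 22 beats truth here (7 > 0).

22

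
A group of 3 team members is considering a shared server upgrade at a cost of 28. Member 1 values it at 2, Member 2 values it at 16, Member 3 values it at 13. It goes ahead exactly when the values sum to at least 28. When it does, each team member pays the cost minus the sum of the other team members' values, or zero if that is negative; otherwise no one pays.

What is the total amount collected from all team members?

23

Total value 31 ≥ cost 28, so it is built.
Member 1: others sum to 29; max(0, 28 - 29) = 0.
Member 2: others sum to 15; max(0, 28 - 15) = 13.
Member 3: others sum to 18; max(0, 28 - 18) = 10.
Total collected = 0 + 13 + 10 = 23.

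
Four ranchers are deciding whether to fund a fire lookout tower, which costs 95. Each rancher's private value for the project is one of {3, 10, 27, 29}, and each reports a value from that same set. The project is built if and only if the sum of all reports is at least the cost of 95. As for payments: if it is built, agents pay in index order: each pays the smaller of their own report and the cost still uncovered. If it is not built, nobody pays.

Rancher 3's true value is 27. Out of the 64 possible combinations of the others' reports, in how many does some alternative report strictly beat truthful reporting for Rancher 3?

Others report (27, 29, 29): truth gives 0; report 10 gives 17 > 0. Violating.
Others report (29, 27, 29): truth gives 0; report 10 gives 17 > 0. Violating.
Others report (29, 29, 27): truth gives 0; report 10 gives 17 > 0. Violating.
Others report (29, 29, 29): truth gives 0; report 10 gives 17 > 0. Violating.
Others report (3, 3, 3): truth gives 0; no alternative beats it.
Others report (3, 3, 10): truth gives 0; no alternative beats it.
(Checking all 64 profiles: 4 have a profitable deviation, 60 do not.)

4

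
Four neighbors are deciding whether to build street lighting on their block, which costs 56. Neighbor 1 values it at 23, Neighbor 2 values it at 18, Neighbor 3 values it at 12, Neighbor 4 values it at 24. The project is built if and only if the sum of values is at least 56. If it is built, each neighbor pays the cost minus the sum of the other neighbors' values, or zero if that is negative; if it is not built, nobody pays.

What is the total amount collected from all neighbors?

5

Total value 77 ≥ cost 56, so it is built.
Neighbor 1: others sum to 54; max(0, 56 - 54) = 2.
Neighbor 2: others sum to 59; max(0, 56 - 59) = 0.
Neighbor 3: others sum to 65; max(0, 56 - 65) = 0.
Neighbor 4: others sum to 53; max(0, 56 - 53) = 3.
Total collected = 2 + 0 + 0 + 3 = 5.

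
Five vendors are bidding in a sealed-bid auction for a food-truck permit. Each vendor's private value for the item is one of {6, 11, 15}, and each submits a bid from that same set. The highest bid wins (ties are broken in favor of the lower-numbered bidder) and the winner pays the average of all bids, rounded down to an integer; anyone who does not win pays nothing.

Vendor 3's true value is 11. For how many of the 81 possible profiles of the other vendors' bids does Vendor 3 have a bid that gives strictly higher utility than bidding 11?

Others bid (6, 6, 6, 15): truth gives 0; bid 15 gives 2 > 0. Violating.
Others bid (6, 6, 11, 15): truth gives 0; bid 15 gives 1 > 0. Violating.
Others bid (6, 6, 15, 6): truth gives 0; bid 15 gives 2 > 0. Violating.
Others bid (6, 6, 15, 11): truth gives 0; bid 15 gives 1 > 0. Violating.
Others bid (6, 6, 6, 6): truth gives 4; no alternative beats it.
Others bid (6, 6, 6, 11): truth gives 3; no alternative beats it.
(Checking all 81 profiles: 19 have a profitable deviation, 62 do not.)

19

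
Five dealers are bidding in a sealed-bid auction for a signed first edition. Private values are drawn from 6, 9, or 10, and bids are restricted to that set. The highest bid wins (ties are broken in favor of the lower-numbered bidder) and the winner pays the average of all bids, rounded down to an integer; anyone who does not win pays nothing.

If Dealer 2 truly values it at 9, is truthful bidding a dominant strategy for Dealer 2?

Consider the case where Dealer 1 bids 6, Dealer 3 bids 6, Dealer 4 bids 6 and Dealer 5 bids 10.
Truthful bid 9: loses, pays 0, utility 0.
Bid 10 instead: wins, pays 7, utility 9 - 7 = 2.
Since 2 > 0, bidding 10 is strictly better here, so truthful bidding is not dominant.

No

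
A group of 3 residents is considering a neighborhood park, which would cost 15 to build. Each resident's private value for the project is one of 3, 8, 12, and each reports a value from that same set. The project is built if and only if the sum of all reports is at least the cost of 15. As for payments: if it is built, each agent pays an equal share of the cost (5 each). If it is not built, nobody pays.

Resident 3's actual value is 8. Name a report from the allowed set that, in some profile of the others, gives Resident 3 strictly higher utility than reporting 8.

Suppose Resident 1 reports 3 and Resident 2 reports 3.
Report 8: project not built, utility 0.
Report 12: project built, pays 5, utility 8 - 5 = 3.
So reporting 12 beats truth here (3 > 0).

12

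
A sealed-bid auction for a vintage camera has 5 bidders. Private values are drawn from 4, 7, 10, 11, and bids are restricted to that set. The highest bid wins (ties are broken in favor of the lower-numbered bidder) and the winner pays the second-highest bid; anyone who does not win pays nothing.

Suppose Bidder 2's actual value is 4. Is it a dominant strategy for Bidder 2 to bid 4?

Check each profile of the others' bids and compare truth against every alternative bid.
Others bid (4, 4, 4, 7): truth gives 0, best alternative gives -3.
Others bid (4, 4, 7, 4): truth gives 0, best alternative gives -3.
Others bid (4, 4, 7, 7): truth gives 0, best alternative gives -3.
Others bid (4, 7, 4, 4): truth gives 0, best alternative gives -3.
Others bid (4, 7, 4, 7): truth gives 0, best alternative gives -3.
Others bid (4, 7, 7, 4): truth gives 0, best alternative gives -3.
(Remaining 250 profiles checked similarly; truth is weakly best in each.)
In every case the truthful bid is at least as good as any alternative, so it is a dominant strategy.

Yes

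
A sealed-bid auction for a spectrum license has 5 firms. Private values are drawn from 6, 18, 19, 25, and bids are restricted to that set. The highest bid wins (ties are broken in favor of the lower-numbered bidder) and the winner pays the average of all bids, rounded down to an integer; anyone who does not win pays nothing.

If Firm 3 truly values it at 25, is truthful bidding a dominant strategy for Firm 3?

No

Consider the case where Firm 1 bids 6, Firm 2 bids 6, Firm 4 bids 6 and Firm 5 bids 6.
Truthful bid 25: wins, pays 9, utility 25 - 9 = 16.
Bid 18 instead: wins, pays 8, utility 25 - 8 = 17.
Since 17 > 16, bidding 18 is strictly better here, so truthful bidding is not dominant.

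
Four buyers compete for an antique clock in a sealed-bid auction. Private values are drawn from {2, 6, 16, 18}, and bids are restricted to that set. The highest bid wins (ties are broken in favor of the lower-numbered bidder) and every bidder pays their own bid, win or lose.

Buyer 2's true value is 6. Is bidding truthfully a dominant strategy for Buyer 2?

Consider the case where Buyer 1 bids 2, Buyer 3 bids 2 and Buyer 4 bids 16.
Truthful bid 6: loses but pays 6, utility -6.
Bid 2 instead: loses but pays 2, utility -2.
Since -2 > -6, bidding 2 is strictly better here, so truthful bidding is not dominant.

No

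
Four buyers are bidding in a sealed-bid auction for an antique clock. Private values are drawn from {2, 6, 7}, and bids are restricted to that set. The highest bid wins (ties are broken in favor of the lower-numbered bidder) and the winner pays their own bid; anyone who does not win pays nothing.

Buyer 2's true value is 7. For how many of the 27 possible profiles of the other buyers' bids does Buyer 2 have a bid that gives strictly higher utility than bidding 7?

4

Others bid (2, 2, 2): truth gives 0; bid 6 gives 1 > 0. Violating.
Others bid (2, 2, 6): truth gives 0; bid 6 gives 1 > 0. Violating.
Others bid (2, 6, 2): truth gives 0; bid 6 gives 1 > 0. Violating.
Others bid (2, 6, 6): truth gives 0; bid 6 gives 1 > 0. Violating.
Others bid (2, 2, 7): truth gives 0; no alternative beats it.
Others bid (2, 6, 7): truth gives 0; no alternative beats it.
(Checking all 27 profiles: 4 have a profitable deviation, 23 do not.)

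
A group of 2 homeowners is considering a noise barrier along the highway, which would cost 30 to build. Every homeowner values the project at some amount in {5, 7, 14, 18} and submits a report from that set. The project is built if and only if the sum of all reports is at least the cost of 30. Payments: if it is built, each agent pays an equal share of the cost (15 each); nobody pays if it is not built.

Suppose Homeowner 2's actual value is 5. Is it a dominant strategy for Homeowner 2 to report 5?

Check each profile of the others' reports and compare truth against every alternative report.
Others report (5): truth gives 0, best alternative gives 0.
Others report (7): truth gives 0, best alternative gives 0.
Others report (14): truth gives 0, best alternative gives 0.
Others report (18): truth gives 0, best alternative gives 0.
In every case the truthful report is at least as good as any alternative, so it is a dominant strategy.

Yes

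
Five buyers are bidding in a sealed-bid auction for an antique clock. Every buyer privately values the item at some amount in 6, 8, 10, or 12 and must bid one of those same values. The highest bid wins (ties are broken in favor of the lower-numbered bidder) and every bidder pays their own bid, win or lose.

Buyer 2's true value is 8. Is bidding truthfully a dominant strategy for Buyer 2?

Consider the case where Buyer 1 bids 6, Buyer 3 bids 6, Buyer 4 bids 6 and Buyer 5 bids 10.
Truthful bid 8: loses but pays 8, utility -8.
Bid 6 instead: loses but pays 6, utility -6.
Since -6 > -8, bidding 6 is strictly better here, so truthful bidding is not dominant.

No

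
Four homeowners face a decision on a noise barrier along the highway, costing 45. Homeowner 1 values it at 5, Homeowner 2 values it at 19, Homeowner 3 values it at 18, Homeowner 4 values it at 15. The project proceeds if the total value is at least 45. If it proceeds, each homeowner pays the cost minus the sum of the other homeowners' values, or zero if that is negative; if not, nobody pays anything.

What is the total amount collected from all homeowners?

16

Total value 57 ≥ cost 45, so it is built.
Homeowner 1: others sum to 52; max(0, 45 - 52) = 0.
Homeowner 2: others sum to 38; max(0, 45 - 38) = 7.
Homeowner 3: others sum to 39; max(0, 45 - 39) = 6.
Homeowner 4: others sum to 42; max(0, 45 - 42) = 3.
Total collected = 0 + 7 + 6 + 3 = 16.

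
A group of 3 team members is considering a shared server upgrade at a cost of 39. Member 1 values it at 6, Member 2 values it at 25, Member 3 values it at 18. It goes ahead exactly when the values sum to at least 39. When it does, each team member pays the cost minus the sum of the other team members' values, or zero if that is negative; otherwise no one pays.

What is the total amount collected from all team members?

23

Total value 49 ≥ cost 39, so it is built.
Member 1: others sum to 43; max(0, 39 - 43) = 0.
Member 2: others sum to 24; max(0, 39 - 24) = 15.
Member 3: others sum to 31; max(0, 39 - 31) = 8.
Total collected = 0 + 15 + 8 = 23.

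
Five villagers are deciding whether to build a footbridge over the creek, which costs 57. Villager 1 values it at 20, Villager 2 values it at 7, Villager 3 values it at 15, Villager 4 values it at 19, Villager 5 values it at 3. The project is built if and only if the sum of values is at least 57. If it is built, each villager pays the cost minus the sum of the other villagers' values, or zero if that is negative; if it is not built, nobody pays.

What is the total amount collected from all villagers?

Total value 64 ≥ cost 57, so it is built.
Villager 1: others sum to 44; max(0, 57 - 44) = 13.
Villager 2: others sum to 57; max(0, 57 - 57) = 0.
Villager 3: others sum to 49; max(0, 57 - 49) = 8.
Villager 4: others sum to 45; max(0, 57 - 45) = 12.
Villager 5: others sum to 61; max(0, 57 - 61) = 0.
Total collected = 13 + 0 + 8 + 12 + 0 = 33.

33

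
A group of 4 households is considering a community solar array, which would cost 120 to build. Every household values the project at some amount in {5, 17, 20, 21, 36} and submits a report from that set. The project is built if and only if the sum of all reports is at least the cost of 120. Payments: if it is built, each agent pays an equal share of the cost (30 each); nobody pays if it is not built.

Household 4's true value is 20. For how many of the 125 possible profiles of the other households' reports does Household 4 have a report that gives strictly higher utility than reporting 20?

Others report (36, 36, 36): truth gives -10; report 5 gives 0 > -10. Violating.
Others report (5, 5, 5): truth gives 0; no alternative beats it.
Others report (5, 5, 17): truth gives 0; no alternative beats it.
(Checking all 125 profiles: 1 has a profitable deviation, 124 do not.)

1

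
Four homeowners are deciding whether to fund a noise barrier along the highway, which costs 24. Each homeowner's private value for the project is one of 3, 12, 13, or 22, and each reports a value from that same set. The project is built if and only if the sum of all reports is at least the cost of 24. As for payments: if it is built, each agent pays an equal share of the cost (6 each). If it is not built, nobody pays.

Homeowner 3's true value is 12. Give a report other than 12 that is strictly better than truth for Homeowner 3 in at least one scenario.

Suppose Homeowner 1 reports 3, Homeowner 2 reports 3 and Homeowner 4 reports 3.
Report 12: project not built, utility 0.
Report 22: project built, pays 6, utility 12 - 6 = 6.
So reporting 22 beats truth here (6 > 0).

22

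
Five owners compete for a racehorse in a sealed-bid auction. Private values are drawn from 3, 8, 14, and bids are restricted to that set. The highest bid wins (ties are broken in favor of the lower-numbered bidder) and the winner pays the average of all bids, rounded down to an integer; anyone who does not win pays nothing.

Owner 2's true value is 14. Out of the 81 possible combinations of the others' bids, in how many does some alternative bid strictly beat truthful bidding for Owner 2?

Others bid (3, 3, 3, 3): truth gives 9; bid 8 gives 10 > 9. Violating.
Others bid (3, 3, 3, 8): truth gives 8; bid 8 gives 9 > 8. Violating.
Others bid (3, 3, 8, 3): truth gives 8; bid 8 gives 9 > 8. Violating.
Others bid (3, 3, 8, 8): truth gives 7; bid 8 gives 8 > 7. Violating.
Others bid (3, 3, 3, 14): truth gives 7; no alternative beats it.
Others bid (3, 3, 8, 14): truth gives 6; no alternative beats it.
(Checking all 81 profiles: 8 have a profitable deviation, 73 do not.)

8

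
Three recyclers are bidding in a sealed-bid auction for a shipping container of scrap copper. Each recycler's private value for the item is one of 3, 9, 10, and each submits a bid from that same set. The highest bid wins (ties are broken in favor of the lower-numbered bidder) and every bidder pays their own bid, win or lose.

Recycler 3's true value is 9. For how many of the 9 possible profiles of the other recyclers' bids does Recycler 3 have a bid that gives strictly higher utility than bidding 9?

8

Others bid (3, 9): truth gives -9; bid 10 gives -1 > -9. Violating.
Others bid (3, 10): truth gives -9; bid 3 gives -3 > -9. Violating.
Others bid (9, 3): truth gives -9; bid 10 gives -1 > -9. Violating.
Others bid (9, 9): truth gives -9; bid 10 gives -1 > -9. Violating.
Others bid (3, 3): truth gives 0; no alternative beats it.
(Checking all 9 profiles: 8 have a profitable deviation, 1 does not.)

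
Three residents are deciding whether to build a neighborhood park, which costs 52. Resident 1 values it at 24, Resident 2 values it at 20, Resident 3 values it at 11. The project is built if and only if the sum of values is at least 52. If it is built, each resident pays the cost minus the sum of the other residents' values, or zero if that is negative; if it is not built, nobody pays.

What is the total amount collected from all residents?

Total value 55 ≥ cost 52, so it is built.
Resident 1: others sum to 31; max(0, 52 - 31) = 21.
Resident 2: others sum to 35; max(0, 52 - 35) = 17.
Resident 3: others sum to 44; max(0, 52 - 44) = 8.
Total collected = 21 + 17 + 8 = 46.

46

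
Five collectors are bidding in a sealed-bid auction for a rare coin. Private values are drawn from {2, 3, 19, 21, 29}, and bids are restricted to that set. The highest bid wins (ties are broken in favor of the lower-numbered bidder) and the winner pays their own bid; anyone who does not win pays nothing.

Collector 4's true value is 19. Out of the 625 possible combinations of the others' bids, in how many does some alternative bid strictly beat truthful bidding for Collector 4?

Others bid (2, 2, 2, 2): truth gives 0; bid 3 gives 16 > 0. Violating.
Others bid (2, 2, 2, 3): truth gives 0; bid 3 gives 16 > 0. Violating.
Others bid (2, 2, 2, 19): truth gives 0; no alternative beats it.
Others bid (2, 2, 2, 21): truth gives 0; no alternative beats it.
(Checking all 625 profiles: 2 have a profitable deviation, 623 do not.)

2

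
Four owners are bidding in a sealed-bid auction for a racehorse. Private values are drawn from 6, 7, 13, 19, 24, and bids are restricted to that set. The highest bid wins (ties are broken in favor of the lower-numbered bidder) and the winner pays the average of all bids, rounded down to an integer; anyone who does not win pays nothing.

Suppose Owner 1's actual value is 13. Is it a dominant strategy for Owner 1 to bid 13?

Consider the case where Owner 2 bids 6, Owner 3 bids 6 and Owner 4 bids 6.
Truthful bid 13: wins, pays 7, utility 13 - 7 = 6.
Bid 6 instead: wins, pays 6, utility 13 - 6 = 7.
Since 7 > 6, bidding 6 is strictly better here, so truthful bidding is not dominant.

No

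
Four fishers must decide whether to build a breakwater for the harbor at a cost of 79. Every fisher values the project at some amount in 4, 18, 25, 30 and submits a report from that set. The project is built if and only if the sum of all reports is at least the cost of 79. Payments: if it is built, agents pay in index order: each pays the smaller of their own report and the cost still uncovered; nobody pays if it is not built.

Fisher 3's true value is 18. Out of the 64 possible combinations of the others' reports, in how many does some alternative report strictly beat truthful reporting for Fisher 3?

11

Others report (18, 30, 30): truth gives 0; report 4 gives 14 > 0. Violating.
Others report (25, 25, 25): truth gives 0; report 4 gives 14 > 0. Violating.
Others report (25, 25, 30): truth gives 0; report 4 gives 14 > 0. Violating.
Others report (25, 30, 25): truth gives 0; report 4 gives 14 > 0. Violating.
Others report (4, 4, 4): truth gives 0; no alternative beats it.
Others report (4, 4, 18): truth gives 0; no alternative beats it.
(Checking all 64 profiles: 11 have a profitable deviation, 53 do not.)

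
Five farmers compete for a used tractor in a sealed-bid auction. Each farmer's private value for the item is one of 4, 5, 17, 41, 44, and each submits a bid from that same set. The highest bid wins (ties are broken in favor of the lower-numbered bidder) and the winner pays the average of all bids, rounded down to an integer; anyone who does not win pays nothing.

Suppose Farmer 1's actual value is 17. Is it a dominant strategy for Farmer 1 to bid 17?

Consider the case where Farmer 2 bids 4, Farmer 3 bids 4, Farmer 4 bids 4 and Farmer 5 bids 4.
Truthful bid 17: wins, pays 6, utility 17 - 6 = 11.
Bid 4 instead: wins, pays 4, utility 17 - 4 = 13.
Since 13 > 11, bidding 4 is strictly better here, so truthful bidding is not dominant.

No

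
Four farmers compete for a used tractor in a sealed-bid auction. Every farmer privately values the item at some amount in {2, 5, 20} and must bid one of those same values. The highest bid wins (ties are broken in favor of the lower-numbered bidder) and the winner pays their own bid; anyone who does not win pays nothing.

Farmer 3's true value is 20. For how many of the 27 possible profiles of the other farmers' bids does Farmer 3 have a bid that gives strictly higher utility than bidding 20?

Others bid (2, 2, 2): truth gives 0; bid 5 gives 15 > 0. Violating.
Others bid (2, 2, 5): truth gives 0; bid 5 gives 15 > 0. Violating.
Others bid (2, 2, 20): truth gives 0; no alternative beats it.
Others bid (2, 5, 2): truth gives 0; no alternative beats it.
(Checking all 27 profiles: 2 have a profitable deviation, 25 do not.)

2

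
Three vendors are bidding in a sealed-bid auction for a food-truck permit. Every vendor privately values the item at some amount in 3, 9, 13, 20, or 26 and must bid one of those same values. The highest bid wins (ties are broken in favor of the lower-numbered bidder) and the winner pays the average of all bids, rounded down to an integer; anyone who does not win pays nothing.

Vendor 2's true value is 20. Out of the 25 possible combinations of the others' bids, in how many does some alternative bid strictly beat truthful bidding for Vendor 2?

10

Others bid (3, 3): truth gives 12; bid 9 gives 15 > 12. Violating.
Others bid (3, 9): truth gives 10; bid 9 gives 13 > 10. Violating.
Others bid (3, 13): truth gives 8; bid 13 gives 11 > 8. Violating.
Others bid (3, 26): truth gives 0; bid 26 gives 2 > 0. Violating.
Others bid (3, 20): truth gives 6; no alternative beats it.
Others bid (9, 20): truth gives 4; no alternative beats it.
(Checking all 25 profiles: 10 have a profitable deviation, 15 do not.)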